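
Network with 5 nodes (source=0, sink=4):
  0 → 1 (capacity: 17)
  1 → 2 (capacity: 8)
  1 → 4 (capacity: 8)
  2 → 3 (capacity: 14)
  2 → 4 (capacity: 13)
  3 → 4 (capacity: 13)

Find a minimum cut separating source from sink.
Min cut value = 16, edges: (1,2), (1,4)

Min cut value: 16
Partition: S = [0, 1], T = [2, 3, 4]
Cut edges: (1,2), (1,4)

By max-flow min-cut theorem, max flow = min cut = 16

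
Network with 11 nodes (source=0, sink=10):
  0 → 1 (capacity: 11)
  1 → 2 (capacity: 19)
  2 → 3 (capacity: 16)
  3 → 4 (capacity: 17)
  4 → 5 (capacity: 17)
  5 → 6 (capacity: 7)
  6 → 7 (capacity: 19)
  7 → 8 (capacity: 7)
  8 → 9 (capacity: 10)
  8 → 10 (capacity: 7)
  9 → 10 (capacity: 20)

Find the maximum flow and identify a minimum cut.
Max flow = 7, Min cut edges: (7,8)

Maximum flow: 7
Minimum cut: (7,8)
Partition: S = [0, 1, 2, 3, 4, 5, 6, 7], T = [8, 9, 10]

Max-flow min-cut theorem verified: both equal 7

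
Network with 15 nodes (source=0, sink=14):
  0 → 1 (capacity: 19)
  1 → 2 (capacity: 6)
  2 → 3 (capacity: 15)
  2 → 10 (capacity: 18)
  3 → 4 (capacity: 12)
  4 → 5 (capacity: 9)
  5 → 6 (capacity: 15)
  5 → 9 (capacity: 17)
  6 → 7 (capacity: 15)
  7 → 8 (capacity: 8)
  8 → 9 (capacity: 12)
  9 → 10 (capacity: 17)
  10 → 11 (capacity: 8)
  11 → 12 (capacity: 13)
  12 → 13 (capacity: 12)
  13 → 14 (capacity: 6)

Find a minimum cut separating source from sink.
Min cut value = 6, edges: (13,14)

Min cut value: 6
Partition: S = [0, 1, 2, 3, 4, 5, 6, 7, 8, 9, 10, 11, 12, 13], T = [14]
Cut edges: (13,14)

By max-flow min-cut theorem, max flow = min cut = 6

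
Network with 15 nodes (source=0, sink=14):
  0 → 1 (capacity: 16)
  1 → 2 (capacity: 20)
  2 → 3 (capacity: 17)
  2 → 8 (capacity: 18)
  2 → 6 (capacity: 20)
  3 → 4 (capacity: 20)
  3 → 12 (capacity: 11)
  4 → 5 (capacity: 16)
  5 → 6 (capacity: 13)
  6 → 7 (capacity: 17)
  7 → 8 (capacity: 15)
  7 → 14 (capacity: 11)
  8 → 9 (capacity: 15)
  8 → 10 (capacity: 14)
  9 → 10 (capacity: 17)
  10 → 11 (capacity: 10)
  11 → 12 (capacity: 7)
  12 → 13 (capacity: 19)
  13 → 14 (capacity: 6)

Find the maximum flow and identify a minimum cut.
Max flow = 16, Min cut edges: (0,1)

Maximum flow: 16
Minimum cut: (0,1)
Partition: S = [0], T = [1, 2, 3, 4, 5, 6, 7, 8, 9, 10, 11, 12, 13, 14]

Max-flow min-cut theorem verified: both equal 16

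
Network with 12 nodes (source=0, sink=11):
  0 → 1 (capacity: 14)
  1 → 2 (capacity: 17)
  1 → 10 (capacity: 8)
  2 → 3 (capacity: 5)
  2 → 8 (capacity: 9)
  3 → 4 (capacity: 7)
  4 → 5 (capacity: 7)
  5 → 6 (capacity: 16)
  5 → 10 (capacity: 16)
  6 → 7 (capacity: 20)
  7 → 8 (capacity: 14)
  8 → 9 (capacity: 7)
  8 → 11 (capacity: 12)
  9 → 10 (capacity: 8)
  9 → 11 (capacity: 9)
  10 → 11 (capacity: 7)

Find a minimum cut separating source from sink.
Min cut value = 14, edges: (0,1)

Min cut value: 14
Partition: S = [0], T = [1, 2, 3, 4, 5, 6, 7, 8, 9, 10, 11]
Cut edges: (0,1)

By max-flow min-cut theorem, max flow = min cut = 14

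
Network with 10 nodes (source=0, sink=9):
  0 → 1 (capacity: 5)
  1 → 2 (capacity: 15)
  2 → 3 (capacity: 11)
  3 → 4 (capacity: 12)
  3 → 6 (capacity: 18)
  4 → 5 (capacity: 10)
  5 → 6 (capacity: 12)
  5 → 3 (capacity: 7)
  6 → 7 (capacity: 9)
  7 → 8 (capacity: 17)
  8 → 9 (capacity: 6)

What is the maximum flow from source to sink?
Maximum flow = 5

Max flow: 5

Flow assignment:
  0 → 1: 5/5
  1 → 2: 5/15
  2 → 3: 5/11
  3 → 6: 5/18
  6 → 7: 5/9
  7 → 8: 5/17
  8 → 9: 5/6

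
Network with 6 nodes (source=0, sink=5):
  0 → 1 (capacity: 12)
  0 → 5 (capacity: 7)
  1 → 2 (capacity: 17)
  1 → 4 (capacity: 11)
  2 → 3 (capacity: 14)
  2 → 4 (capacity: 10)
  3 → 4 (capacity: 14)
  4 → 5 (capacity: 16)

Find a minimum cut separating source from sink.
Min cut value = 19, edges: (0,1), (0,5)

Min cut value: 19
Partition: S = [0], T = [1, 2, 3, 4, 5]
Cut edges: (0,1), (0,5)

By max-flow min-cut theorem, max flow = min cut = 19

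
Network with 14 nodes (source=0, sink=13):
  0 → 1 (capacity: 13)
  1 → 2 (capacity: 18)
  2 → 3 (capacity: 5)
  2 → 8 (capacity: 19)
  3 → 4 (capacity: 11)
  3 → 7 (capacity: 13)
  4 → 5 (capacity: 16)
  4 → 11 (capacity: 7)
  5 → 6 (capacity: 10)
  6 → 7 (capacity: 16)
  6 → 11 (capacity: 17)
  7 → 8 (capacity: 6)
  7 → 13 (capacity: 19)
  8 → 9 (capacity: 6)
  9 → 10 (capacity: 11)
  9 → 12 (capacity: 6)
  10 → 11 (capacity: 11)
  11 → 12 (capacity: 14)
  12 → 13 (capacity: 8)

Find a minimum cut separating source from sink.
Min cut value = 11, edges: (2,3), (8,9)

Min cut value: 11
Partition: S = [0, 1, 2, 8], T = [3, 4, 5, 6, 7, 9, 10, 11, 12, 13]
Cut edges: (2,3), (8,9)

By max-flow min-cut theorem, max flow = min cut = 11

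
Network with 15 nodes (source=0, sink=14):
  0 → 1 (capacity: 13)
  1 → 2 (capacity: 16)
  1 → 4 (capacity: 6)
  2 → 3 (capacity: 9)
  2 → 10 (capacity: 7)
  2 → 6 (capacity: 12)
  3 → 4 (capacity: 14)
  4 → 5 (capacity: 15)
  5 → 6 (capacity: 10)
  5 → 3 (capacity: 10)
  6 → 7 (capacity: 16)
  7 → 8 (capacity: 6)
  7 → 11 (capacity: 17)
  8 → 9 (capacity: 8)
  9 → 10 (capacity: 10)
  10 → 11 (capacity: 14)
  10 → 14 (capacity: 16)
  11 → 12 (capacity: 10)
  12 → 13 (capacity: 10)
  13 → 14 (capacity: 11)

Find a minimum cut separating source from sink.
Min cut value = 13, edges: (0,1)

Min cut value: 13
Partition: S = [0], T = [1, 2, 3, 4, 5, 6, 7, 8, 9, 10, 11, 12, 13, 14]
Cut edges: (0,1)

By max-flow min-cut theorem, max flow = min cut = 13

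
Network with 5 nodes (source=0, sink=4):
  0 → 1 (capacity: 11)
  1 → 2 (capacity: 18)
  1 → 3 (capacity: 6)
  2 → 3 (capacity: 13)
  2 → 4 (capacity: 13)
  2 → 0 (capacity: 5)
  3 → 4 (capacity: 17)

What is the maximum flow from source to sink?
Maximum flow = 11

Max flow: 11

Flow assignment:
  0 → 1: 11/11
  1 → 2: 11/18
  2 → 4: 11/13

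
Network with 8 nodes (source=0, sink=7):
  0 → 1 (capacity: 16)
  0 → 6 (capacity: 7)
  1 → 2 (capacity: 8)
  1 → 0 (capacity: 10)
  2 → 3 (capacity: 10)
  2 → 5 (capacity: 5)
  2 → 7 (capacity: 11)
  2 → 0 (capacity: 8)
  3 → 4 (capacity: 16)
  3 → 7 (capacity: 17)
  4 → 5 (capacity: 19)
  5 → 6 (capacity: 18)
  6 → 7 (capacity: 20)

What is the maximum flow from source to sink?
Maximum flow = 15

Max flow: 15

Flow assignment:
  0 → 1: 8/16
  0 → 6: 7/7
  1 → 2: 8/8
  2 → 7: 8/11
  6 → 7: 7/20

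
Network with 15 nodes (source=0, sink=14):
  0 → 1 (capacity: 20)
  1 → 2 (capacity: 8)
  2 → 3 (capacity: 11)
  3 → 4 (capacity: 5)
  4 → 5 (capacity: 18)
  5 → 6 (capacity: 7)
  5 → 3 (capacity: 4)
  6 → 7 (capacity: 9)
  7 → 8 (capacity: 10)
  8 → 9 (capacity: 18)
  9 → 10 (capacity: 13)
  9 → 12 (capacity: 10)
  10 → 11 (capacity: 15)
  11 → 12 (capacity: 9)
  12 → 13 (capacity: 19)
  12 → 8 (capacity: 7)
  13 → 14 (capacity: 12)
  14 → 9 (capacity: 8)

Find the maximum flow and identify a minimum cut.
Max flow = 5, Min cut edges: (3,4)

Maximum flow: 5
Minimum cut: (3,4)
Partition: S = [0, 1, 2, 3], T = [4, 5, 6, 7, 8, 9, 10, 11, 12, 13, 14]

Max-flow min-cut theorem verified: both equal 5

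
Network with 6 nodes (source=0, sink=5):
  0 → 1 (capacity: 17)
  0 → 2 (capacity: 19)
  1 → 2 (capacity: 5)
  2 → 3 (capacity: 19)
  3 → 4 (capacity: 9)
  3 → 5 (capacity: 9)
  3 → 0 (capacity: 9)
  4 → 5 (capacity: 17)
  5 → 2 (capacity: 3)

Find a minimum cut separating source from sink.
Min cut value = 18, edges: (3,4), (3,5)

Min cut value: 18
Partition: S = [0, 1, 2, 3], T = [4, 5]
Cut edges: (3,4), (3,5)

By max-flow min-cut theorem, max flow = min cut = 18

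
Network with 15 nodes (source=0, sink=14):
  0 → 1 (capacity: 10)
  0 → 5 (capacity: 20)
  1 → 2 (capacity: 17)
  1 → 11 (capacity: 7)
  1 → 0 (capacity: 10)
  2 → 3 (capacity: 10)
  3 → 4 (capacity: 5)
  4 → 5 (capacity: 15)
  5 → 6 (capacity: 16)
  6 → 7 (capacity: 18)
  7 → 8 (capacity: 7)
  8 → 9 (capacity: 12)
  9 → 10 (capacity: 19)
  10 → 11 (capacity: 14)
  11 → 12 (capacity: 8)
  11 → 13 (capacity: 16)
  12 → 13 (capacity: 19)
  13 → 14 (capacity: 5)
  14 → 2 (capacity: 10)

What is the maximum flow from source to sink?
Maximum flow = 5

Max flow: 5

Flow assignment:
  0 → 5: 5/20
  5 → 6: 5/16
  6 → 7: 5/18
  7 → 8: 5/7
  8 → 9: 5/12
  9 → 10: 5/19
  10 → 11: 5/14
  11 → 13: 5/16
  13 → 14: 5/5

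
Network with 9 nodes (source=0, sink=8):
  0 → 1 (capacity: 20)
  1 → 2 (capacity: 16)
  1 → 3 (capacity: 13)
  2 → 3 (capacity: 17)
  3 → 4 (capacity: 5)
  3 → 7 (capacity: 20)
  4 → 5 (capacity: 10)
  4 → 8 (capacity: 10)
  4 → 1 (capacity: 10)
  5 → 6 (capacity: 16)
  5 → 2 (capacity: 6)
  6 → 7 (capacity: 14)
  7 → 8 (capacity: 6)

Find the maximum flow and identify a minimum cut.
Max flow = 11, Min cut edges: (3,4), (7,8)

Maximum flow: 11
Minimum cut: (3,4), (7,8)
Partition: S = [0, 1, 2, 3, 5, 6, 7], T = [4, 8]

Max-flow min-cut theorem verified: both equal 11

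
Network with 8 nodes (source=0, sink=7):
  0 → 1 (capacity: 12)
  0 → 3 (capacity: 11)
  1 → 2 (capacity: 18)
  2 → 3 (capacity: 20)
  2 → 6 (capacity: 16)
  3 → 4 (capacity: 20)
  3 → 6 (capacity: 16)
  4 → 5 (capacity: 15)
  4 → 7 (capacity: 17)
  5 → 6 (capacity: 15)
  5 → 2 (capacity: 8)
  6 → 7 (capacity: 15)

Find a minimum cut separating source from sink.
Min cut value = 23, edges: (0,1), (0,3)

Min cut value: 23
Partition: S = [0], T = [1, 2, 3, 4, 5, 6, 7]
Cut edges: (0,1), (0,3)

By max-flow min-cut theorem, max flow = min cut = 23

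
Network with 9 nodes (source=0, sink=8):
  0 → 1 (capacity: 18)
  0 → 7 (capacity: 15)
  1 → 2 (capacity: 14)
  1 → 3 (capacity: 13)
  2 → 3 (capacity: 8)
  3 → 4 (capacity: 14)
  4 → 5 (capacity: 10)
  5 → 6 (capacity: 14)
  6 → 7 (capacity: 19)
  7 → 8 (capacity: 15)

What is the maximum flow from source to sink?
Maximum flow = 15

Max flow: 15

Flow assignment:
  0 → 1: 10/18
  0 → 7: 5/15
  1 → 2: 1/14
  1 → 3: 9/13
  2 → 3: 1/8
  3 → 4: 10/14
  4 → 5: 10/10
  5 → 6: 10/14
  6 → 7: 10/19
  7 → 8: 15/15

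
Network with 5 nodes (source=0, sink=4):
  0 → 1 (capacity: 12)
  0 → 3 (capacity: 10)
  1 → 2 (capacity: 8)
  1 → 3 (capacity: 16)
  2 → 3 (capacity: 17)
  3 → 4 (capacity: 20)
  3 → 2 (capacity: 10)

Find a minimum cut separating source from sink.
Min cut value = 20, edges: (3,4)

Min cut value: 20
Partition: S = [0, 1, 2, 3], T = [4]
Cut edges: (3,4)

By max-flow min-cut theorem, max flow = min cut = 20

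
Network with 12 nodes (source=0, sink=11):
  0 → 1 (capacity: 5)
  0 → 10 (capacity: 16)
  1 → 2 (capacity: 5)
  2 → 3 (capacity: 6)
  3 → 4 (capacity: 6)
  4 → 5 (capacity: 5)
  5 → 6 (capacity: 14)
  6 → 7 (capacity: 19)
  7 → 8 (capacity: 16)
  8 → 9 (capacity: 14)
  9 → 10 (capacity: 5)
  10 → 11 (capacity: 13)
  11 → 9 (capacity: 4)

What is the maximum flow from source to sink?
Maximum flow = 13

Max flow: 13

Flow assignment:
  0 → 1: 5/5
  0 → 10: 8/16
  1 → 2: 5/5
  2 → 3: 5/6
  3 → 4: 5/6
  4 → 5: 5/5
  5 → 6: 5/14
  6 → 7: 5/19
  7 → 8: 5/16
  8 → 9: 5/14
  9 → 10: 5/5
  10 → 11: 13/13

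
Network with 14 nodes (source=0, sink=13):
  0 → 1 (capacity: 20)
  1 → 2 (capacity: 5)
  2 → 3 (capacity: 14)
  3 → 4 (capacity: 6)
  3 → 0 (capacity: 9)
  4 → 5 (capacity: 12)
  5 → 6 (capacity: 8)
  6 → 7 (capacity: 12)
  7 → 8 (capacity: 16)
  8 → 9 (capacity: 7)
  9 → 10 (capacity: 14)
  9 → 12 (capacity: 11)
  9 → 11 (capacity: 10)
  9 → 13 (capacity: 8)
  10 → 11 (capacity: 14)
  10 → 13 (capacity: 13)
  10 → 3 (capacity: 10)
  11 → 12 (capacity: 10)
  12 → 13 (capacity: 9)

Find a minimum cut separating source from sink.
Min cut value = 5, edges: (1,2)

Min cut value: 5
Partition: S = [0, 1], T = [2, 3, 4, 5, 6, 7, 8, 9, 10, 11, 12, 13]
Cut edges: (1,2)

By max-flow min-cut theorem, max flow = min cut = 5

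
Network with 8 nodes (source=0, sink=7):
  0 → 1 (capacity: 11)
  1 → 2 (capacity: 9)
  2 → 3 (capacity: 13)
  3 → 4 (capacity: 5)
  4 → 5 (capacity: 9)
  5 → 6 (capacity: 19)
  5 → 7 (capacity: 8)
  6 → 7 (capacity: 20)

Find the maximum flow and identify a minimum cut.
Max flow = 5, Min cut edges: (3,4)

Maximum flow: 5
Minimum cut: (3,4)
Partition: S = [0, 1, 2, 3], T = [4, 5, 6, 7]

Max-flow min-cut theorem verified: both equal 5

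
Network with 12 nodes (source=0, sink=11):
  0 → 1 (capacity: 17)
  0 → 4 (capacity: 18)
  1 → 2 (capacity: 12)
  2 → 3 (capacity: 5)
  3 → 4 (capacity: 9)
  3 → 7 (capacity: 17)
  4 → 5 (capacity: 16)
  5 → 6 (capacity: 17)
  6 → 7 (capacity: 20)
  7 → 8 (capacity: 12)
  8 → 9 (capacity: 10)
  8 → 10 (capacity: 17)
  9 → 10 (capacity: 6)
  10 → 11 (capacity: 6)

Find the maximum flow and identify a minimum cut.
Max flow = 6, Min cut edges: (10,11)

Maximum flow: 6
Minimum cut: (10,11)
Partition: S = [0, 1, 2, 3, 4, 5, 6, 7, 8, 9, 10], T = [11]

Max-flow min-cut theorem verified: both equal 6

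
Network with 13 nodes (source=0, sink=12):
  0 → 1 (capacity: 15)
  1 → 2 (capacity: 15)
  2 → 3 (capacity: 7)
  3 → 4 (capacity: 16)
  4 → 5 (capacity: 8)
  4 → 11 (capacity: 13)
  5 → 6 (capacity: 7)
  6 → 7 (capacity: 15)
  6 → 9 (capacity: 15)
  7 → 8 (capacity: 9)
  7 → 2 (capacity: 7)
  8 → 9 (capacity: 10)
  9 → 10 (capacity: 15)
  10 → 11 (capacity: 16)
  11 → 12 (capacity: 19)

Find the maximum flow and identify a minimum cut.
Max flow = 7, Min cut edges: (2,3)

Maximum flow: 7
Minimum cut: (2,3)
Partition: S = [0, 1, 2], T = [3, 4, 5, 6, 7, 8, 9, 10, 11, 12]

Max-flow min-cut theorem verified: both equal 7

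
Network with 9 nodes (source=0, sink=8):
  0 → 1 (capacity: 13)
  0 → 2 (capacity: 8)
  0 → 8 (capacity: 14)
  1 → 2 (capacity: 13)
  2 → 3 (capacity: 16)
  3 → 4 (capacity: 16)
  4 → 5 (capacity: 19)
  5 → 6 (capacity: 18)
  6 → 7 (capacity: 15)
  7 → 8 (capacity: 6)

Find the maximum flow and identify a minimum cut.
Max flow = 20, Min cut edges: (0,8), (7,8)

Maximum flow: 20
Minimum cut: (0,8), (7,8)
Partition: S = [0, 1, 2, 3, 4, 5, 6, 7], T = [8]

Max-flow min-cut theorem verified: both equal 20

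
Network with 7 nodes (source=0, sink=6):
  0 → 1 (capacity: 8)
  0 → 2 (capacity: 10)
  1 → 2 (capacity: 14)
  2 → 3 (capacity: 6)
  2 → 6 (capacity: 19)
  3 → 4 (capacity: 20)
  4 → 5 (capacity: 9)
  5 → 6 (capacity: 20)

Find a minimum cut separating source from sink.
Min cut value = 18, edges: (0,1), (0,2)

Min cut value: 18
Partition: S = [0], T = [1, 2, 3, 4, 5, 6]
Cut edges: (0,1), (0,2)

By max-flow min-cut theorem, max flow = min cut = 18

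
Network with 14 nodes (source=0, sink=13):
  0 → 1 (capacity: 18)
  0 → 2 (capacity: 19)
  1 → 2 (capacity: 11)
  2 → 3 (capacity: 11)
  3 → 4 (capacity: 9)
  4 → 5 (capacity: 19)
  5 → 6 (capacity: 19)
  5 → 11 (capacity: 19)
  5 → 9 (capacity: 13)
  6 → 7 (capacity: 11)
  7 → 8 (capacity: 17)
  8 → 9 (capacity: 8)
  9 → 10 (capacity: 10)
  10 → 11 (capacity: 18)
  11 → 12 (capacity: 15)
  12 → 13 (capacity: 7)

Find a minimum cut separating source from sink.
Min cut value = 7, edges: (12,13)

Min cut value: 7
Partition: S = [0, 1, 2, 3, 4, 5, 6, 7, 8, 9, 10, 11, 12], T = [13]
Cut edges: (12,13)

By max-flow min-cut theorem, max flow = min cut = 7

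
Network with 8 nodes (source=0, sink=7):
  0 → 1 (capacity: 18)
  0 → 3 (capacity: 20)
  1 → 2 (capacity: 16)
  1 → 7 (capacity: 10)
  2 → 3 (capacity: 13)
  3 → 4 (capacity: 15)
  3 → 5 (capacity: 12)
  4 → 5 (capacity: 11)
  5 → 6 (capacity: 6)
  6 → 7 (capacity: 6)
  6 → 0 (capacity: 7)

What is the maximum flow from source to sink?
Maximum flow = 16

Max flow: 16

Flow assignment:
  0 → 1: 10/18
  0 → 3: 6/20
  1 → 7: 10/10
  3 → 5: 6/12
  5 → 6: 6/6
  6 → 7: 6/6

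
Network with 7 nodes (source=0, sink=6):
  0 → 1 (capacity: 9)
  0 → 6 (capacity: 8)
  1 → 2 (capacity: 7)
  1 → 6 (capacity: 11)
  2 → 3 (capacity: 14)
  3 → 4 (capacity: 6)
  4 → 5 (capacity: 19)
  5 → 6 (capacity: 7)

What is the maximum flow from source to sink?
Maximum flow = 17

Max flow: 17

Flow assignment:
  0 → 1: 9/9
  0 → 6: 8/8
  1 → 6: 9/11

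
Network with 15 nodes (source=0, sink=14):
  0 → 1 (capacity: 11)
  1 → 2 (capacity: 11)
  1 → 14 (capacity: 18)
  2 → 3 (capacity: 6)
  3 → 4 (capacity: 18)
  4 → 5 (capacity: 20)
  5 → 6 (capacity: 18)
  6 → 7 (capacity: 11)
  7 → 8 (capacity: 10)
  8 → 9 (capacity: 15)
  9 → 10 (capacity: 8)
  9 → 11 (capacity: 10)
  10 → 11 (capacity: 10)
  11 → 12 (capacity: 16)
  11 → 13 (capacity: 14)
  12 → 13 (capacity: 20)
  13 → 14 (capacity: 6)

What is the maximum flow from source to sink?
Maximum flow = 11

Max flow: 11

Flow assignment:
  0 → 1: 11/11
  1 → 14: 11/18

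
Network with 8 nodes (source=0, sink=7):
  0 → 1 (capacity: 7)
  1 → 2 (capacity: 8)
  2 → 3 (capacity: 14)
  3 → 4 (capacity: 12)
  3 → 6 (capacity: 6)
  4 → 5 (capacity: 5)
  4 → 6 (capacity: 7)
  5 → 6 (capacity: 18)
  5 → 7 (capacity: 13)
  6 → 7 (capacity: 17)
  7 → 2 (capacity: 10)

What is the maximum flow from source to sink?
Maximum flow = 7

Max flow: 7

Flow assignment:
  0 → 1: 7/7
  1 → 2: 7/8
  2 → 3: 7/14
  3 → 4: 1/12
  3 → 6: 6/6
  4 → 5: 1/5
  5 → 7: 1/13
  6 → 7: 6/17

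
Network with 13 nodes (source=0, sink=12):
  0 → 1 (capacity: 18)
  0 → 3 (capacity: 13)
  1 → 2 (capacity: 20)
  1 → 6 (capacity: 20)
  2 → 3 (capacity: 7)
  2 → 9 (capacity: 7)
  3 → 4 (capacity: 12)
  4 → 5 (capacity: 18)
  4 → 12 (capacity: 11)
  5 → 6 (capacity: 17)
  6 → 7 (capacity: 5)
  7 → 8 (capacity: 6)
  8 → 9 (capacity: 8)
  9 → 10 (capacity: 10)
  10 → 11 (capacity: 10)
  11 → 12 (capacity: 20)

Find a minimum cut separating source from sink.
Min cut value = 21, edges: (4,12), (10,11)

Min cut value: 21
Partition: S = [0, 1, 2, 3, 4, 5, 6, 7, 8, 9, 10], T = [11, 12]
Cut edges: (4,12), (10,11)

By max-flow min-cut theorem, max flow = min cut = 21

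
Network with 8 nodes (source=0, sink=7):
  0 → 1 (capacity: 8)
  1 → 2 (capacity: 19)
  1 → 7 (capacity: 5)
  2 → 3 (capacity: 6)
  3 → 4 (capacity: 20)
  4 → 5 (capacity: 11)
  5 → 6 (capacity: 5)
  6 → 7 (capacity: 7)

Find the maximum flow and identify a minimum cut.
Max flow = 8, Min cut edges: (0,1)

Maximum flow: 8
Minimum cut: (0,1)
Partition: S = [0], T = [1, 2, 3, 4, 5, 6, 7]

Max-flow min-cut theorem verified: both equal 8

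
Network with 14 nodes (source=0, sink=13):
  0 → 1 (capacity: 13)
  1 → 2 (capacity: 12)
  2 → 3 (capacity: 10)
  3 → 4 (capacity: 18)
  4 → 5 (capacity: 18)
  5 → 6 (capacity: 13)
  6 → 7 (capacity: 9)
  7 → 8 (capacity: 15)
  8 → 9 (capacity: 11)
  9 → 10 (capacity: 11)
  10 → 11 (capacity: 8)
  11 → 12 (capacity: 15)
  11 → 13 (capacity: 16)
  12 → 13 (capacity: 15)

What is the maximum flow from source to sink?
Maximum flow = 8

Max flow: 8

Flow assignment:
  0 → 1: 8/13
  1 → 2: 8/12
  2 → 3: 8/10
  3 → 4: 8/18
  4 → 5: 8/18
  5 → 6: 8/13
  6 → 7: 8/9
  7 → 8: 8/15
  8 → 9: 8/11
  9 → 10: 8/11
  10 → 11: 8/8
  11 → 13: 8/16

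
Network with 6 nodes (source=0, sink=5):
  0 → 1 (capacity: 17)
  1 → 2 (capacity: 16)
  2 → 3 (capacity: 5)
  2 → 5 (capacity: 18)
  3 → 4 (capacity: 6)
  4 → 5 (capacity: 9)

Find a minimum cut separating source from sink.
Min cut value = 16, edges: (1,2)

Min cut value: 16
Partition: S = [0, 1], T = [2, 3, 4, 5]
Cut edges: (1,2)

By max-flow min-cut theorem, max flow = min cut = 16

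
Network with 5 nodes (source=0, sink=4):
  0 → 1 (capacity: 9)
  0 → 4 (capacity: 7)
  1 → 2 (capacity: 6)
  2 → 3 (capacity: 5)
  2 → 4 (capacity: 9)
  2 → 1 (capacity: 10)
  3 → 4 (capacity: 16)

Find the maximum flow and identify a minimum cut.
Max flow = 13, Min cut edges: (0,4), (1,2)

Maximum flow: 13
Minimum cut: (0,4), (1,2)
Partition: S = [0, 1], T = [2, 3, 4]

Max-flow min-cut theorem verified: both equal 13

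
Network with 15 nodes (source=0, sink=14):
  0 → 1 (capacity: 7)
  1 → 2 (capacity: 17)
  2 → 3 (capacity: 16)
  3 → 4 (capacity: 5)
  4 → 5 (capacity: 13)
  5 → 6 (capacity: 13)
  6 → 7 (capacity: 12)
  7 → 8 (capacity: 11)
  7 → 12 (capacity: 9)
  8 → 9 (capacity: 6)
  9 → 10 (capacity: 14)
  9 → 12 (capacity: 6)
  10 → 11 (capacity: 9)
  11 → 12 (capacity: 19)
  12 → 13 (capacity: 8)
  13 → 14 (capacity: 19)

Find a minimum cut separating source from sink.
Min cut value = 5, edges: (3,4)

Min cut value: 5
Partition: S = [0, 1, 2, 3], T = [4, 5, 6, 7, 8, 9, 10, 11, 12, 13, 14]
Cut edges: (3,4)

By max-flow min-cut theorem, max flow = min cut = 5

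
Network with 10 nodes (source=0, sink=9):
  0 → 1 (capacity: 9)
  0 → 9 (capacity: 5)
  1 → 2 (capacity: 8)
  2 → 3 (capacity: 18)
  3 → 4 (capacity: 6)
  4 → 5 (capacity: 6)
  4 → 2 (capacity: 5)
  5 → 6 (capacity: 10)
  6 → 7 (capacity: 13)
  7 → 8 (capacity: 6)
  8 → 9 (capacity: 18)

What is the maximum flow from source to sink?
Maximum flow = 11

Max flow: 11

Flow assignment:
  0 → 1: 6/9
  0 → 9: 5/5
  1 → 2: 6/8
  2 → 3: 6/18
  3 → 4: 6/6
  4 → 5: 6/6
  5 → 6: 6/10
  6 → 7: 6/13
  7 → 8: 6/6
  8 → 9: 6/18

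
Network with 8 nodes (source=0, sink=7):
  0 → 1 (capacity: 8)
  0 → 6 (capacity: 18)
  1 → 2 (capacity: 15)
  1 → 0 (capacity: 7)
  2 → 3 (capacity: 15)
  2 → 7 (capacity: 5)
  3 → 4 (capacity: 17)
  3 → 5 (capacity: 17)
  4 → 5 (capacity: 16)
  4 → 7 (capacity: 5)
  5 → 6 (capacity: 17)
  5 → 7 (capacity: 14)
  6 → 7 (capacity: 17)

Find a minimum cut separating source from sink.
Min cut value = 25, edges: (0,1), (6,7)

Min cut value: 25
Partition: S = [0, 6], T = [1, 2, 3, 4, 5, 7]
Cut edges: (0,1), (6,7)

By max-flow min-cut theorem, max flow = min cut = 25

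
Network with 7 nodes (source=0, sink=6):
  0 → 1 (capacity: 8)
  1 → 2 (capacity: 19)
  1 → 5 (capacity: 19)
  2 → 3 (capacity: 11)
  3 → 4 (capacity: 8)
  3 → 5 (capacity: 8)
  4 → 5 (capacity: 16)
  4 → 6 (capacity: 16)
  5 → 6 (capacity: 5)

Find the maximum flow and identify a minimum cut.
Max flow = 8, Min cut edges: (0,1)

Maximum flow: 8
Minimum cut: (0,1)
Partition: S = [0], T = [1, 2, 3, 4, 5, 6]

Max-flow min-cut theorem verified: both equal 8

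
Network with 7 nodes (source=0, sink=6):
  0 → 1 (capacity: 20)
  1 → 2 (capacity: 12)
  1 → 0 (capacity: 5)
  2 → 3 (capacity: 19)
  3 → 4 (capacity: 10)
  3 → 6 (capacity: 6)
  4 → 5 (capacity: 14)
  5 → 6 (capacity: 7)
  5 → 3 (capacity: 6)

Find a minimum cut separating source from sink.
Min cut value = 12, edges: (1,2)

Min cut value: 12
Partition: S = [0, 1], T = [2, 3, 4, 5, 6]
Cut edges: (1,2)

By max-flow min-cut theorem, max flow = min cut = 12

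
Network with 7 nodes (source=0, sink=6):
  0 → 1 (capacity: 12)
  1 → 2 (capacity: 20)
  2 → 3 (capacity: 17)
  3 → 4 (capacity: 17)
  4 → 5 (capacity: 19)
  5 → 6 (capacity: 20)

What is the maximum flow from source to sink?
Maximum flow = 12

Max flow: 12

Flow assignment:
  0 → 1: 12/12
  1 → 2: 12/20
  2 → 3: 12/17
  3 → 4: 12/17
  4 → 5: 12/19
  5 → 6: 12/20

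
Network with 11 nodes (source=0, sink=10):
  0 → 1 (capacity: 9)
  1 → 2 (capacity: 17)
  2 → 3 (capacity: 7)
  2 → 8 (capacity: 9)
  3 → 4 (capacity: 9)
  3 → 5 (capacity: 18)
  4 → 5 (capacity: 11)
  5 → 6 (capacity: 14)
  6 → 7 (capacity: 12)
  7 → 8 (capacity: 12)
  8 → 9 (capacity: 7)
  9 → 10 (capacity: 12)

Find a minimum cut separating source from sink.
Min cut value = 7, edges: (8,9)

Min cut value: 7
Partition: S = [0, 1, 2, 3, 4, 5, 6, 7, 8], T = [9, 10]
Cut edges: (8,9)

By max-flow min-cut theorem, max flow = min cut = 7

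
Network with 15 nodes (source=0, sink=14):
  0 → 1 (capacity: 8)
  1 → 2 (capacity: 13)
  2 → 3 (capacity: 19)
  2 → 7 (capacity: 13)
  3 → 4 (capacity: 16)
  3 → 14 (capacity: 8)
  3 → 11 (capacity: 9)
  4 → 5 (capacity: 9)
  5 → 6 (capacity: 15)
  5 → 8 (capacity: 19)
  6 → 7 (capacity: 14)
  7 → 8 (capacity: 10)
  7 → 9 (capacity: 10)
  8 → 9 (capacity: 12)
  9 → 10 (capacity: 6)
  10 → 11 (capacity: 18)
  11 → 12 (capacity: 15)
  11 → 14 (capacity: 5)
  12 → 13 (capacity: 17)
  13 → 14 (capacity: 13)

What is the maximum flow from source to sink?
Maximum flow = 8

Max flow: 8

Flow assignment:
  0 → 1: 8/8
  1 → 2: 8/13
  2 → 3: 8/19
  3 → 14: 8/8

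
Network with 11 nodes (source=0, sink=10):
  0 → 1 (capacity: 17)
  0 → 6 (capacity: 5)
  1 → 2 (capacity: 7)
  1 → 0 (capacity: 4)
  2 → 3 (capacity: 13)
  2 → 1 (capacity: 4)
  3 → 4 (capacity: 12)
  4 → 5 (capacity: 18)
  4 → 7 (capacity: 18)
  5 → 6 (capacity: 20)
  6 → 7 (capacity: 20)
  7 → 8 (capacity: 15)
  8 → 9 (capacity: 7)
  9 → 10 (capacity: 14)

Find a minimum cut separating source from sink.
Min cut value = 7, edges: (8,9)

Min cut value: 7
Partition: S = [0, 1, 2, 3, 4, 5, 6, 7, 8], T = [9, 10]
Cut edges: (8,9)

By max-flow min-cut theorem, max flow = min cut = 7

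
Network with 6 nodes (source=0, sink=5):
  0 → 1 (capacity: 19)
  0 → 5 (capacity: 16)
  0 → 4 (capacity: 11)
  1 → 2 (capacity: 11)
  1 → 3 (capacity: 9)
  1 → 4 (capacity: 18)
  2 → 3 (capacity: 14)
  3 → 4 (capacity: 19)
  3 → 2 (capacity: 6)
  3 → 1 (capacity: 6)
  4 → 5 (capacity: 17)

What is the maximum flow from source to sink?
Maximum flow = 33

Max flow: 33

Flow assignment:
  0 → 1: 7/19
  0 → 5: 16/16
  0 → 4: 10/11
  1 → 3: 1/9
  1 → 4: 6/18
  3 → 4: 1/19
  4 → 5: 17/17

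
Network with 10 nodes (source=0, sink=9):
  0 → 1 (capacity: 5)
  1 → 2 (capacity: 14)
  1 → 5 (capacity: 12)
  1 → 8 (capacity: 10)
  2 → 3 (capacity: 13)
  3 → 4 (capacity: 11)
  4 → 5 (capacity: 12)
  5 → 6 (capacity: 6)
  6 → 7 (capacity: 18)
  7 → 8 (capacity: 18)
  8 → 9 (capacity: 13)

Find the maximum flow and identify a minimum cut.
Max flow = 5, Min cut edges: (0,1)

Maximum flow: 5
Minimum cut: (0,1)
Partition: S = [0], T = [1, 2, 3, 4, 5, 6, 7, 8, 9]

Max-flow min-cut theorem verified: both equal 5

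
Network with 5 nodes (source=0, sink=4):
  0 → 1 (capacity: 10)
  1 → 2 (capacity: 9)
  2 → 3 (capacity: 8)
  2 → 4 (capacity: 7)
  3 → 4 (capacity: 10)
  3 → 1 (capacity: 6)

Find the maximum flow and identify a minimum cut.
Max flow = 9, Min cut edges: (1,2)

Maximum flow: 9
Minimum cut: (1,2)
Partition: S = [0, 1], T = [2, 3, 4]

Max-flow min-cut theorem verified: both equal 9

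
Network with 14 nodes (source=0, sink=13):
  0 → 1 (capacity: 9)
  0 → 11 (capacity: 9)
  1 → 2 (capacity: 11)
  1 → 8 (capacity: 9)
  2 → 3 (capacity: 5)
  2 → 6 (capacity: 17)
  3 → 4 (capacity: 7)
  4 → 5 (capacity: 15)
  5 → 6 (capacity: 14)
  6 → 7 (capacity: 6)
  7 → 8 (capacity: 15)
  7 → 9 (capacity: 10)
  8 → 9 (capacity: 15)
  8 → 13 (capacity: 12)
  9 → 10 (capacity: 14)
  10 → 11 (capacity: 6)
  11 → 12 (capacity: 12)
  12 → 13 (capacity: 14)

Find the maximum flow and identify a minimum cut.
Max flow = 18, Min cut edges: (0,1), (0,11)

Maximum flow: 18
Minimum cut: (0,1), (0,11)
Partition: S = [0], T = [1, 2, 3, 4, 5, 6, 7, 8, 9, 10, 11, 12, 13]

Max-flow min-cut theorem verified: both equal 18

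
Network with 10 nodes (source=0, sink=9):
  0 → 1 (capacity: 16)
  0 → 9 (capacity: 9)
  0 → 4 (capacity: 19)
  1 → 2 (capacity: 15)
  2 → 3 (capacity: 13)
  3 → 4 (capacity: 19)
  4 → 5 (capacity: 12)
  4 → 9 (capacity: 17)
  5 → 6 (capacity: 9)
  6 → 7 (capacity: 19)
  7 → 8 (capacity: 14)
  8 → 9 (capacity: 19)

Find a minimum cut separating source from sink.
Min cut value = 35, edges: (0,9), (4,9), (5,6)

Min cut value: 35
Partition: S = [0, 1, 2, 3, 4, 5], T = [6, 7, 8, 9]
Cut edges: (0,9), (4,9), (5,6)

By max-flow min-cut theorem, max flow = min cut = 35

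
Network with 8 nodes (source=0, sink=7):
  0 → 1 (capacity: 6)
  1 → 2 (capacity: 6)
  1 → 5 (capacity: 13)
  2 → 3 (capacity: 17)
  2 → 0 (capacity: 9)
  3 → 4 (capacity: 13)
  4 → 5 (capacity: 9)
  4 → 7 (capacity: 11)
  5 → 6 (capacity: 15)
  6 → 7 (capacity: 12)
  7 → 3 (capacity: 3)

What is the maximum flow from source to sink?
Maximum flow = 6

Max flow: 6

Flow assignment:
  0 → 1: 6/6
  1 → 5: 6/13
  5 → 6: 6/15
  6 → 7: 6/12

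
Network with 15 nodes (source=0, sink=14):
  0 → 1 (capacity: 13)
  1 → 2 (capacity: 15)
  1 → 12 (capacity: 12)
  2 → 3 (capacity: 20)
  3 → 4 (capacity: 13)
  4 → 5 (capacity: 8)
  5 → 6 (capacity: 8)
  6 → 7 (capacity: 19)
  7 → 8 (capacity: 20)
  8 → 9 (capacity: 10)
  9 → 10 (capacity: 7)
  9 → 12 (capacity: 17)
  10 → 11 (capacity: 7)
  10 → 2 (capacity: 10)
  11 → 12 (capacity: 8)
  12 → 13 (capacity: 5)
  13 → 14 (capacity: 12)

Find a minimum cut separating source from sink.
Min cut value = 5, edges: (12,13)

Min cut value: 5
Partition: S = [0, 1, 2, 3, 4, 5, 6, 7, 8, 9, 10, 11, 12], T = [13, 14]
Cut edges: (12,13)

By max-flow min-cut theorem, max flow = min cut = 5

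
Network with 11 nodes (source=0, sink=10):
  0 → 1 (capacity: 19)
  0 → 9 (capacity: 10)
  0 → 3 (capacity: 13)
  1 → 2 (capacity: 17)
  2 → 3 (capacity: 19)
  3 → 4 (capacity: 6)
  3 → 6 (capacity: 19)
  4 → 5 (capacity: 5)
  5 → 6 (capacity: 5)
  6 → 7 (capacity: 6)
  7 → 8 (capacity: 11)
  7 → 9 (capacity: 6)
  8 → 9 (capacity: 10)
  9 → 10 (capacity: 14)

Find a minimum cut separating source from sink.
Min cut value = 14, edges: (9,10)

Min cut value: 14
Partition: S = [0, 1, 2, 3, 4, 5, 6, 7, 8, 9], T = [10]
Cut edges: (9,10)

By max-flow min-cut theorem, max flow = min cut = 14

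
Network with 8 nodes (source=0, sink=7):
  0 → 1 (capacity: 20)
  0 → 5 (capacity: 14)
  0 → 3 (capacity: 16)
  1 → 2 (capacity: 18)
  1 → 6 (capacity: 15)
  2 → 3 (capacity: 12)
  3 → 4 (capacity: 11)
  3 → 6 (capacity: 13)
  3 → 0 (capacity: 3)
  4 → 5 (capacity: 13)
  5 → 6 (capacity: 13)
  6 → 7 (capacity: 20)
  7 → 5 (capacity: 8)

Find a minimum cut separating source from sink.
Min cut value = 20, edges: (6,7)

Min cut value: 20
Partition: S = [0, 1, 2, 3, 4, 5, 6], T = [7]
Cut edges: (6,7)

By max-flow min-cut theorem, max flow = min cut = 20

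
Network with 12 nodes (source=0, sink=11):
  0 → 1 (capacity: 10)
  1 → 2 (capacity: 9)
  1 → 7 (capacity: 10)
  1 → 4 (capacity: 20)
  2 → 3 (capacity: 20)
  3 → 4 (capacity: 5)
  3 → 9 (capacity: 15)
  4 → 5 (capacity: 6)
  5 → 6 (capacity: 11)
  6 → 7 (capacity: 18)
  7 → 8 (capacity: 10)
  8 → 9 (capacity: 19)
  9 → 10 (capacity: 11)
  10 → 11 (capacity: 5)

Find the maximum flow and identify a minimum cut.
Max flow = 5, Min cut edges: (10,11)

Maximum flow: 5
Minimum cut: (10,11)
Partition: S = [0, 1, 2, 3, 4, 5, 6, 7, 8, 9, 10], T = [11]

Max-flow min-cut theorem verified: both equal 5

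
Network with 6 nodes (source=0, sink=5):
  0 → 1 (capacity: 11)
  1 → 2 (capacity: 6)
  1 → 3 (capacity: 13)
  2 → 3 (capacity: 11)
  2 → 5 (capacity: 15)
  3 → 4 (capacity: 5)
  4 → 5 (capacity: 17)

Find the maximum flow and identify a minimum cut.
Max flow = 11, Min cut edges: (1,2), (3,4)

Maximum flow: 11
Minimum cut: (1,2), (3,4)
Partition: S = [0, 1, 3], T = [2, 4, 5]

Max-flow min-cut theorem verified: both equal 11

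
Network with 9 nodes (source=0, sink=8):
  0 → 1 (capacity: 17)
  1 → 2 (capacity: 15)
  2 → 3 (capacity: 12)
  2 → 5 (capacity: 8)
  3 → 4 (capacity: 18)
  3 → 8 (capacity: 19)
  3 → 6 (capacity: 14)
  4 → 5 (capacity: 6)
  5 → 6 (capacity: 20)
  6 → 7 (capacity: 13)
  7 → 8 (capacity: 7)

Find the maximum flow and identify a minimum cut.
Max flow = 15, Min cut edges: (1,2)

Maximum flow: 15
Minimum cut: (1,2)
Partition: S = [0, 1], T = [2, 3, 4, 5, 6, 7, 8]

Max-flow min-cut theorem verified: both equal 15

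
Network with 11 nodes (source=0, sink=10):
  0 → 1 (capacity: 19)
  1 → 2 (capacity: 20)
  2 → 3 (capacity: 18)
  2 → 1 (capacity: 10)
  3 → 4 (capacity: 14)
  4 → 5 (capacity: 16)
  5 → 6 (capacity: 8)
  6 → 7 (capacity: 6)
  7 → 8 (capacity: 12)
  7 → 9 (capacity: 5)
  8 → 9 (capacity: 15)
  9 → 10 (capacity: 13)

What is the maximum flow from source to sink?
Maximum flow = 6

Max flow: 6

Flow assignment:
  0 → 1: 6/19
  1 → 2: 6/20
  2 → 3: 6/18
  3 → 4: 6/14
  4 → 5: 6/16
  5 → 6: 6/8
  6 → 7: 6/6
  7 → 8: 1/12
  7 → 9: 5/5
  8 → 9: 1/15
  9 → 10: 6/13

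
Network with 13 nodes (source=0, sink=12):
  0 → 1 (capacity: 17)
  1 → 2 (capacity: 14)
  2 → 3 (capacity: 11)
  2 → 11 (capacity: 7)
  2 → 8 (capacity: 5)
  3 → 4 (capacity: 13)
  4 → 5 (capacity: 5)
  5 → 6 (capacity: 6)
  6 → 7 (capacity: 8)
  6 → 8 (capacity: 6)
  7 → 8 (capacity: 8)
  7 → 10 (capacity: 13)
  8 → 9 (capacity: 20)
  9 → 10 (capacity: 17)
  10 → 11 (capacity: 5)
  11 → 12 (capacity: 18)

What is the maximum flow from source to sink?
Maximum flow = 12

Max flow: 12

Flow assignment:
  0 → 1: 12/17
  1 → 2: 12/14
  2 → 3: 2/11
  2 → 11: 7/7
  2 → 8: 3/5
  3 → 4: 2/13
  4 → 5: 2/5
  5 → 6: 2/6
  6 → 7: 2/8
  7 → 8: 2/8
  8 → 9: 5/20
  9 → 10: 5/17
  10 → 11: 5/5
  11 → 12: 12/18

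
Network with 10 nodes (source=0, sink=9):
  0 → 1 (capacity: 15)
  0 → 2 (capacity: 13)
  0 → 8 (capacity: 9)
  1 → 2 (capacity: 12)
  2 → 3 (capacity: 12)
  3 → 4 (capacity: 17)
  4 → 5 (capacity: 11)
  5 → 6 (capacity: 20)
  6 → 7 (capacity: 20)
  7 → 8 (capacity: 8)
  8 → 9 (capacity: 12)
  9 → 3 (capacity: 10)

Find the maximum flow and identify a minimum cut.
Max flow = 12, Min cut edges: (8,9)

Maximum flow: 12
Minimum cut: (8,9)
Partition: S = [0, 1, 2, 3, 4, 5, 6, 7, 8], T = [9]

Max-flow min-cut theorem verified: both equal 12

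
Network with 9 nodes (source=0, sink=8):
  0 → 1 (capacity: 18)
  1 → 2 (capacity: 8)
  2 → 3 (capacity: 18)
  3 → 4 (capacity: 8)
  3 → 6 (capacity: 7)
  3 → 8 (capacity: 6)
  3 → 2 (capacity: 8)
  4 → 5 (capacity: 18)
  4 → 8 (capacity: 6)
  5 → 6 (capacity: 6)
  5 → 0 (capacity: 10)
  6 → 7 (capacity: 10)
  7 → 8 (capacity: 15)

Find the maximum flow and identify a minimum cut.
Max flow = 8, Min cut edges: (1,2)

Maximum flow: 8
Minimum cut: (1,2)
Partition: S = [0, 1], T = [2, 3, 4, 5, 6, 7, 8]

Max-flow min-cut theorem verified: both equal 8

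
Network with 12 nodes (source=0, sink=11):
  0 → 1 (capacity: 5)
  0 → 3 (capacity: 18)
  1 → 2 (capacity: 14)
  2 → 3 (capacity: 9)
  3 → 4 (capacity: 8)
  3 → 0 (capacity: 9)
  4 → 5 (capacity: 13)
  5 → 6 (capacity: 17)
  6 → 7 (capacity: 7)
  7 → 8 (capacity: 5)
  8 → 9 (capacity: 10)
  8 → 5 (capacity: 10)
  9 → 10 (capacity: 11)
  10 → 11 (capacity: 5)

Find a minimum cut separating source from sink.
Min cut value = 5, edges: (10,11)

Min cut value: 5
Partition: S = [0, 1, 2, 3, 4, 5, 6, 7, 8, 9, 10], T = [11]
Cut edges: (10,11)

By max-flow min-cut theorem, max flow = min cut = 5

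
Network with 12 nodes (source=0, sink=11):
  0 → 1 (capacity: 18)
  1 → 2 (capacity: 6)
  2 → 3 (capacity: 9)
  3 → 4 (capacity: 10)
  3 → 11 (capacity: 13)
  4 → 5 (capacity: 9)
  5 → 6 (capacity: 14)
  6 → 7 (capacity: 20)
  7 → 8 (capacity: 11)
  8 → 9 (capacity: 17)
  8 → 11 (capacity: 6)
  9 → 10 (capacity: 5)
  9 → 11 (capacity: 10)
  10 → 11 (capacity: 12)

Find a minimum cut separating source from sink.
Min cut value = 6, edges: (1,2)

Min cut value: 6
Partition: S = [0, 1], T = [2, 3, 4, 5, 6, 7, 8, 9, 10, 11]
Cut edges: (1,2)

By max-flow min-cut theorem, max flow = min cut = 6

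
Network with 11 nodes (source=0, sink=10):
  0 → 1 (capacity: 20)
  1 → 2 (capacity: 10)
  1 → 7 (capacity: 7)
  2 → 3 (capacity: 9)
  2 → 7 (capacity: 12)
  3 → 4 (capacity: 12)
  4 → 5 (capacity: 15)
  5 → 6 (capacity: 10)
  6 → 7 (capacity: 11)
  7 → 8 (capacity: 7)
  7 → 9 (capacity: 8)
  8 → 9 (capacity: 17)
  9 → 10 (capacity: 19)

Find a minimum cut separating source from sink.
Min cut value = 15, edges: (7,8), (7,9)

Min cut value: 15
Partition: S = [0, 1, 2, 3, 4, 5, 6, 7], T = [8, 9, 10]
Cut edges: (7,8), (7,9)

By max-flow min-cut theorem, max flow = min cut = 15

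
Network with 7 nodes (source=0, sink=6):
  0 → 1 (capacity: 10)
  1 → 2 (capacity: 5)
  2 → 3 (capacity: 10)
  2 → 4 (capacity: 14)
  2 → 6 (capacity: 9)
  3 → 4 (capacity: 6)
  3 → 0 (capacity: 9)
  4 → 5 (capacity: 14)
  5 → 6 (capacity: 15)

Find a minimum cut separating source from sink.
Min cut value = 5, edges: (1,2)

Min cut value: 5
Partition: S = [0, 1], T = [2, 3, 4, 5, 6]
Cut edges: (1,2)

By max-flow min-cut theorem, max flow = min cut = 5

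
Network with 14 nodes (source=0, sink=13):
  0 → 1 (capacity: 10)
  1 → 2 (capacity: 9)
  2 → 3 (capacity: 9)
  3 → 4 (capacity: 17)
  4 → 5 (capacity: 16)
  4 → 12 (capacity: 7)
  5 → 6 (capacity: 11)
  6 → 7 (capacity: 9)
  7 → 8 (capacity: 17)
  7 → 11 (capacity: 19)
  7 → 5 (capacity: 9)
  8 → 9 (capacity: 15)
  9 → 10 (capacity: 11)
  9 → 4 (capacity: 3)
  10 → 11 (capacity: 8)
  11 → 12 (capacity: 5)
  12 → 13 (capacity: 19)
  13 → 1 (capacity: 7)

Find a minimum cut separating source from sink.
Min cut value = 9, edges: (2,3)

Min cut value: 9
Partition: S = [0, 1, 2], T = [3, 4, 5, 6, 7, 8, 9, 10, 11, 12, 13]
Cut edges: (2,3)

By max-flow min-cut theorem, max flow = min cut = 9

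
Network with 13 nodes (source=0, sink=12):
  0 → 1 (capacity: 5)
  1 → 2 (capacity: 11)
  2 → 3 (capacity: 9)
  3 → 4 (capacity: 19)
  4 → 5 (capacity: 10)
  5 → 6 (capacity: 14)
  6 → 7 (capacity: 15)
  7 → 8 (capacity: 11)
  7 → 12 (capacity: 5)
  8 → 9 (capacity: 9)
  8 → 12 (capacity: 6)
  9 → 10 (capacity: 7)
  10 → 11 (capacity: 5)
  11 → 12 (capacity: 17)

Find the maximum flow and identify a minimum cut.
Max flow = 5, Min cut edges: (0,1)

Maximum flow: 5
Minimum cut: (0,1)
Partition: S = [0], T = [1, 2, 3, 4, 5, 6, 7, 8, 9, 10, 11, 12]

Max-flow min-cut theorem verified: both equal 5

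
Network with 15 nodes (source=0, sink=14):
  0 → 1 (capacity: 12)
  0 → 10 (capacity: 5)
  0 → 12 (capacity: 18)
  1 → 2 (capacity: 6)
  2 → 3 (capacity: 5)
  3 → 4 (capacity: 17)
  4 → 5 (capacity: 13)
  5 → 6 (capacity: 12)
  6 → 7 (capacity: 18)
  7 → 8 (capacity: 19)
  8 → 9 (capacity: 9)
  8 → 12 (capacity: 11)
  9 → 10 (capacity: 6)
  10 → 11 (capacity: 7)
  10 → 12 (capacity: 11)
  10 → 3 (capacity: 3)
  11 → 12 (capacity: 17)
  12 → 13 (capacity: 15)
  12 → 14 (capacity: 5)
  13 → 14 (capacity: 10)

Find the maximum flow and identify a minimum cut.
Max flow = 15, Min cut edges: (12,14), (13,14)

Maximum flow: 15
Minimum cut: (12,14), (13,14)
Partition: S = [0, 1, 2, 3, 4, 5, 6, 7, 8, 9, 10, 11, 12, 13], T = [14]

Max-flow min-cut theorem verified: both equal 15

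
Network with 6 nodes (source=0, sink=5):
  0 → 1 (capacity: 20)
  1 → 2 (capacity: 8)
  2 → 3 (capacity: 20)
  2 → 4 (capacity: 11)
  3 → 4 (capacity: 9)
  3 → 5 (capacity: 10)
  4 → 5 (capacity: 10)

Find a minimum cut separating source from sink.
Min cut value = 8, edges: (1,2)

Min cut value: 8
Partition: S = [0, 1], T = [2, 3, 4, 5]
Cut edges: (1,2)

By max-flow min-cut theorem, max flow = min cut = 8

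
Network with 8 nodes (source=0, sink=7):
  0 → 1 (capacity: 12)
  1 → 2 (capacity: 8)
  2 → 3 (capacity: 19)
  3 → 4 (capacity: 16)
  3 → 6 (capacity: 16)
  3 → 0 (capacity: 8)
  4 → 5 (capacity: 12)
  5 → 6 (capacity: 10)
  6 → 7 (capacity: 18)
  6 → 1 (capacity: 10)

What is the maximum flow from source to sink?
Maximum flow = 8

Max flow: 8

Flow assignment:
  0 → 1: 8/12
  1 → 2: 8/8
  2 → 3: 8/19
  3 → 6: 8/16
  6 → 7: 8/18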